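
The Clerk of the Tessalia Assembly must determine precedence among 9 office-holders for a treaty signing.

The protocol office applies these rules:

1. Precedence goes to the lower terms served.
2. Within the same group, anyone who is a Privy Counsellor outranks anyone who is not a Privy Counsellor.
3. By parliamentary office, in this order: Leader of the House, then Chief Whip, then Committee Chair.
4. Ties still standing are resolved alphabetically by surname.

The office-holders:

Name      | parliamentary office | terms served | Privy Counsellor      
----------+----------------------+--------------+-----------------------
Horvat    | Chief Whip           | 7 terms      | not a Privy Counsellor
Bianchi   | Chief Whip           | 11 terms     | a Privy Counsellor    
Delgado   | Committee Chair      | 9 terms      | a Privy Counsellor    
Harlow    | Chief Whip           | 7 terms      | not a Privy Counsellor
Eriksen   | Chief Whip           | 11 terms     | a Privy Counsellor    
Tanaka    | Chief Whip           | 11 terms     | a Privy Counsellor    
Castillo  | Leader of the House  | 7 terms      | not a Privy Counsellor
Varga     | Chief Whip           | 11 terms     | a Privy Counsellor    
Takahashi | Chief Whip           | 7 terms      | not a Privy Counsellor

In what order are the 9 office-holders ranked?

Castillo, Harlow, Horvat, Takahashi, Delgado, Bianchi, Eriksen, Tanaka, Varga

By terms served (lower first): Castillo, Harlow, Horvat and Takahashi (each 7 terms); then Delgado (9 terms); then Bianchi, Eriksen, Tanaka and Varga (each 11 terms).
Castillo, Harlow, Horvat and Takahashi are each not a Privy Counsellor, so the next rule applies.
Among Castillo, Harlow, Horvat and Takahashi, by parliamentary office: Castillo (Leader of the House) before Harlow, Horvat and Takahashi (Chief Whip).
Among Harlow, Horvat and Takahashi, alphabetically by surname: Harlow before Horvat before Takahashi.
Bianchi, Eriksen, Tanaka and Varga are each a Privy Counsellor, so the next rule applies.
Bianchi, Eriksen, Tanaka and Varga are each Chief Whip, so the next rule applies.
Among Bianchi, Eriksen, Tanaka and Varga, alphabetically by surname: Bianchi before Eriksen before Tanaka before Varga.
Full order: Castillo, Harlow, Horvat, Takahashi, Delgado, Bianchi, Eriksen, Tanaka, Varga.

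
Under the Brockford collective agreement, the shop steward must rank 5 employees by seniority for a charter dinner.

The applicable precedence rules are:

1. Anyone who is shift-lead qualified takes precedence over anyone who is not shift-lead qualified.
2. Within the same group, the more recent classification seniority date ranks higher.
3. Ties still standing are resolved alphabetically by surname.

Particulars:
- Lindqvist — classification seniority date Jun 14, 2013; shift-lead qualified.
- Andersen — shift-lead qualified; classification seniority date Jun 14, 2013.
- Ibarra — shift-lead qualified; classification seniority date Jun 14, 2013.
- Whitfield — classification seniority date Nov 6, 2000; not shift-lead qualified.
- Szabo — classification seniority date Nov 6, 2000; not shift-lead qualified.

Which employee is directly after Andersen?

By the first rule: Andersen, Ibarra and Lindqvist (each shift-lead qualified); then Szabo and Whitfield (both not shift-lead qualified).
Andersen, Ibarra and Lindqvist all have classification seniority date Jun 14, 2013, so the next rule applies.
Among Andersen, Ibarra and Lindqvist, alphabetically by surname: Andersen before Ibarra before Lindqvist.
Szabo and Whitfield both have classification seniority date Nov 6, 2000, so the next rule applies.
Among Szabo and Whitfield, alphabetically by surname: Szabo before Whitfield.
Order: Andersen, Ibarra, Lindqvist, Szabo, Whitfield.

Ibarra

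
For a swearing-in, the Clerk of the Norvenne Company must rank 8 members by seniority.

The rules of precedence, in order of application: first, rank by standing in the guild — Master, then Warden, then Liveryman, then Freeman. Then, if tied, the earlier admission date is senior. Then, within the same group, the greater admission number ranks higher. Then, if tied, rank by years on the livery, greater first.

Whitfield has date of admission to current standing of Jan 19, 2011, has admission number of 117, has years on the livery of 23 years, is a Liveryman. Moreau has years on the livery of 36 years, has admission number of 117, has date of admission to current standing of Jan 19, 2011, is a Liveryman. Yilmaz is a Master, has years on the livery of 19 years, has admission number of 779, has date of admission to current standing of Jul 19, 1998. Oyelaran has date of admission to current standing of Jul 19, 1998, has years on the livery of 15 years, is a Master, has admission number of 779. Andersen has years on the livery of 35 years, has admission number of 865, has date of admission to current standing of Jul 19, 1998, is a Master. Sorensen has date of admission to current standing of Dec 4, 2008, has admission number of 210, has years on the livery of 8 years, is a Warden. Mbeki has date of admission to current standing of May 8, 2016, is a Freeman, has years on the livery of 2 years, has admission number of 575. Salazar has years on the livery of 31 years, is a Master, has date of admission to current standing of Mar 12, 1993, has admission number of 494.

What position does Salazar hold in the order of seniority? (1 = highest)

1

By standing in the guild: Salazar, Andersen, Yilmaz and Oyelaran (Master); then Sorensen (Warden); then Moreau and Whitfield (Liveryman); then Mbeki (Freeman).
Among Salazar, Andersen, Yilmaz and Oyelaran, by date of admission to current standing (earlier first): Salazar (Mar 12, 1993) before Andersen, Yilmaz and Oyelaran (Jul 19, 1998).
Among Andersen, Yilmaz and Oyelaran, by admission number (higher first): Andersen (865) before Yilmaz and Oyelaran (779).
Among Yilmaz and Oyelaran, by years on the livery (higher first): Yilmaz (19 years) before Oyelaran (15 years).
Moreau and Whitfield both have date of admission to current standing Jan 19, 2011, so the next rule applies.
Moreau and Whitfield both have admission number 117, so the next rule applies.
Among Moreau and Whitfield, by years on the livery (higher first): Moreau (36 years) before Whitfield (23 years).
Order: Salazar, Andersen, Yilmaz, Oyelaran, Sorensen, Moreau, Whitfield, Mbeki. So position 1.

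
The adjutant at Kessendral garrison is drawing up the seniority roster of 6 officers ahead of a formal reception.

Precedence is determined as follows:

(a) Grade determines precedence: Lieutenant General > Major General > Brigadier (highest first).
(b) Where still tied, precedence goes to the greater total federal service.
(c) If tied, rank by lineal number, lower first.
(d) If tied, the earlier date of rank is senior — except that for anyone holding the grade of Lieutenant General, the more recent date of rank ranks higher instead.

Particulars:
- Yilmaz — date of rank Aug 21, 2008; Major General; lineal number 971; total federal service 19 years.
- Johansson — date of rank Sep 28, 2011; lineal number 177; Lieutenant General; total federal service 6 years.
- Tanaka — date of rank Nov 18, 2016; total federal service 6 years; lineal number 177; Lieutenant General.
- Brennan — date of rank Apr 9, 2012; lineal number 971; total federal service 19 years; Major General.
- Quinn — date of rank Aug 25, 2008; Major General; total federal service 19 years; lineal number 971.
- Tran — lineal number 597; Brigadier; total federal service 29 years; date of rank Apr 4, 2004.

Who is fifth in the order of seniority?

By grade: Tanaka and Johansson (Lieutenant General); then Yilmaz, Quinn and Brennan (Major General); then Tran (Brigadier).
Tanaka and Johansson both have total federal service 6 years, so the next rule applies.
Tanaka and Johansson both have lineal number 177, so the next rule applies.
Among Tanaka and Johansson, by date of rank (later first) (reversed rule for this group): Tanaka (Nov 18, 2016) before Johansson (Sep 28, 2011).
Yilmaz, Quinn and Brennan all have total federal service 19 years, so the next rule applies.
Yilmaz, Quinn and Brennan all have lineal number 971, so the next rule applies.
Among Yilmaz, Quinn and Brennan, by date of rank (earlier first): Yilmaz (Aug 21, 2008) before Quinn (Aug 25, 2008) before Brennan (Apr 9, 2012).
Order: Tanaka, Johansson, Yilmaz, Quinn, Brennan, Tran.

Brennan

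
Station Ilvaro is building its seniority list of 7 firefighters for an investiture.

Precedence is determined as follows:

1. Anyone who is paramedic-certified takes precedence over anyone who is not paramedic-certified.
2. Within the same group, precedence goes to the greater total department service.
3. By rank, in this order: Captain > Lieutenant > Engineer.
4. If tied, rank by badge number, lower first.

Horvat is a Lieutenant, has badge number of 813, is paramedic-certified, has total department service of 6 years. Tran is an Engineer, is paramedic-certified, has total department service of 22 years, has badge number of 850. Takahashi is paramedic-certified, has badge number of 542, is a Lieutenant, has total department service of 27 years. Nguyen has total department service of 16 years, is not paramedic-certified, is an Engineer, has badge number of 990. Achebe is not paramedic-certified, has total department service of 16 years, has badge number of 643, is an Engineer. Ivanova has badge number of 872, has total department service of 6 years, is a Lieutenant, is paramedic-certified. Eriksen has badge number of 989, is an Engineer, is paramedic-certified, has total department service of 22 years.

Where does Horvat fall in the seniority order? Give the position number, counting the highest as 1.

4

By the first rule: Takahashi, Tran, Eriksen, Horvat and Ivanova (each paramedic-certified); then Achebe and Nguyen (both not paramedic-certified).
Among Takahashi, Tran, Eriksen, Horvat and Ivanova, by total department service (higher first): Takahashi (27 years) before Tran and Eriksen (22 years) before Horvat and Ivanova (6 years).
Tran and Eriksen are each Engineer, so the next rule applies.
Among Tran and Eriksen, by badge number (lower first): Tran (850) before Eriksen (989).
Horvat and Ivanova are each Lieutenant, so the next rule applies.
Among Horvat and Ivanova, by badge number (lower first): Horvat (813) before Ivanova (872).
Achebe and Nguyen both have total department service 16 years, so the next rule applies.
Achebe and Nguyen are each Engineer, so the next rule applies.
Among Achebe and Nguyen, by badge number (lower first): Achebe (643) before Nguyen (990).
Order: Takahashi, Tran, Eriksen, Horvat, Ivanova, Achebe, Nguyen. So position 4.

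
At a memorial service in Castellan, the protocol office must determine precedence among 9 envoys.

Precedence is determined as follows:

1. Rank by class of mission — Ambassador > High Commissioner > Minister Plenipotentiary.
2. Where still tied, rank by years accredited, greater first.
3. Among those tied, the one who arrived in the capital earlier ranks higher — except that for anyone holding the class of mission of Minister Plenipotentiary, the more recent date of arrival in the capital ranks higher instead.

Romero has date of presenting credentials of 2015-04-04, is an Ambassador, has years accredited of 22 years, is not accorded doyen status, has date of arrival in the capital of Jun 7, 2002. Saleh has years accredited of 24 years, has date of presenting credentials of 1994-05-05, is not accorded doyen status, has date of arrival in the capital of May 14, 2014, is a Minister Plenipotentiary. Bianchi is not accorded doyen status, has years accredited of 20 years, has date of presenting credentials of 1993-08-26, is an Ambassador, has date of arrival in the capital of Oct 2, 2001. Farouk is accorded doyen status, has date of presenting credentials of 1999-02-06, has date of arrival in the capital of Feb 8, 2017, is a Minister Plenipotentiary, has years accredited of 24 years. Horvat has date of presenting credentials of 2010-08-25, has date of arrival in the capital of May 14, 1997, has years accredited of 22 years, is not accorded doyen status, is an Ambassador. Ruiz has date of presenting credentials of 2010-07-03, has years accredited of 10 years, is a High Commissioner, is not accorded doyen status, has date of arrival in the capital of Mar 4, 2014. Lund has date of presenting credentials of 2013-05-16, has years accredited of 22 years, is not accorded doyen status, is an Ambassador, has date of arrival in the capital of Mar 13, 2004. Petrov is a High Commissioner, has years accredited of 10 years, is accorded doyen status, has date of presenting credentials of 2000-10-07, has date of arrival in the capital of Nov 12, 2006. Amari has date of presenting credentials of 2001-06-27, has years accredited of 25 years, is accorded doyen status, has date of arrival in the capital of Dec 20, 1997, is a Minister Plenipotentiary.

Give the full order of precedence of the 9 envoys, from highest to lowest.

Horvat, Romero, Lund, Bianchi, Petrov, Ruiz, Amari, Farouk, Saleh

By class of mission: Horvat, Romero, Lund and Bianchi (Ambassador); then Petrov and Ruiz (High Commissioner); then Amari, Farouk and Saleh (Minister Plenipotentiary).
Among Horvat, Romero, Lund and Bianchi, by years accredited (higher first): Horvat, Romero and Lund (22 years) before Bianchi (20 years).
Among Horvat, Romero and Lund, by date of arrival in the capital (earlier first): Horvat (May 14, 1997) before Romero (Jun 7, 2002) before Lund (Mar 13, 2004).
Petrov and Ruiz both have years accredited 10 years, so the next rule applies.
Among Petrov and Ruiz, by date of arrival in the capital (earlier first): Petrov (Nov 12, 2006) before Ruiz (Mar 4, 2014).
Among Amari, Farouk and Saleh, by years accredited (higher first): Amari (25 years) before Farouk and Saleh (24 years).
Among Farouk and Saleh, by date of arrival in the capital (later first) (reversed rule for this group): Farouk (Feb 8, 2017) before Saleh (May 14, 2014).
Full order: Horvat, Romero, Lund, Bianchi, Petrov, Ruiz, Amari, Farouk, Saleh.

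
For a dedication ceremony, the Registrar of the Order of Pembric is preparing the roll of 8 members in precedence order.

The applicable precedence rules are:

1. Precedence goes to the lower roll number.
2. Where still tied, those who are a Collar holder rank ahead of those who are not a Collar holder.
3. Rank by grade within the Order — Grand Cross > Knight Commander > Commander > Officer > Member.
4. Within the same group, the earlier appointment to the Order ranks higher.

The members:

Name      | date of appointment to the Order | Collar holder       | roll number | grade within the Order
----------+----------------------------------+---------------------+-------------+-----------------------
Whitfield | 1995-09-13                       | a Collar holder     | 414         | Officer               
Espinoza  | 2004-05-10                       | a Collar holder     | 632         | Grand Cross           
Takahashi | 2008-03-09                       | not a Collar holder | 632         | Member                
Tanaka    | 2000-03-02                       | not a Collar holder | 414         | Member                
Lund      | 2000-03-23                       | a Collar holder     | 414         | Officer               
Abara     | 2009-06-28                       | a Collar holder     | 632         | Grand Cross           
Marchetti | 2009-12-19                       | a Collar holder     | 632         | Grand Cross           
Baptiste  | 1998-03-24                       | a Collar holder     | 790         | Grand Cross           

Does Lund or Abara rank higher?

Lund

By roll number (lower first): Whitfield, Lund and Tanaka (each 414); then Espinoza, Abara, Marchetti and Takahashi (each 632); then Baptiste (790).
Among Whitfield, Lund and Tanaka, a Collar holder before not a Collar holder: Whitfield and Lund (a Collar holder) before Tanaka (not a Collar holder).
Whitfield and Lund are each Officer, so the next rule applies.
Among Whitfield and Lund, by date of appointment to the Order (earlier first): Whitfield (1995-09-13) before Lund (2000-03-23).
Among Espinoza, Abara, Marchetti and Takahashi, a Collar holder before not a Collar holder: Espinoza, Abara and Marchetti (a Collar holder) before Takahashi (not a Collar holder).
Espinoza, Abara and Marchetti are each Grand Cross, so the next rule applies.
Among Espinoza, Abara and Marchetti, by date of appointment to the Order (earlier first): Espinoza (2004-05-10) before Abara (2009-06-28) before Marchetti (2009-12-19).
So Lund takes precedence.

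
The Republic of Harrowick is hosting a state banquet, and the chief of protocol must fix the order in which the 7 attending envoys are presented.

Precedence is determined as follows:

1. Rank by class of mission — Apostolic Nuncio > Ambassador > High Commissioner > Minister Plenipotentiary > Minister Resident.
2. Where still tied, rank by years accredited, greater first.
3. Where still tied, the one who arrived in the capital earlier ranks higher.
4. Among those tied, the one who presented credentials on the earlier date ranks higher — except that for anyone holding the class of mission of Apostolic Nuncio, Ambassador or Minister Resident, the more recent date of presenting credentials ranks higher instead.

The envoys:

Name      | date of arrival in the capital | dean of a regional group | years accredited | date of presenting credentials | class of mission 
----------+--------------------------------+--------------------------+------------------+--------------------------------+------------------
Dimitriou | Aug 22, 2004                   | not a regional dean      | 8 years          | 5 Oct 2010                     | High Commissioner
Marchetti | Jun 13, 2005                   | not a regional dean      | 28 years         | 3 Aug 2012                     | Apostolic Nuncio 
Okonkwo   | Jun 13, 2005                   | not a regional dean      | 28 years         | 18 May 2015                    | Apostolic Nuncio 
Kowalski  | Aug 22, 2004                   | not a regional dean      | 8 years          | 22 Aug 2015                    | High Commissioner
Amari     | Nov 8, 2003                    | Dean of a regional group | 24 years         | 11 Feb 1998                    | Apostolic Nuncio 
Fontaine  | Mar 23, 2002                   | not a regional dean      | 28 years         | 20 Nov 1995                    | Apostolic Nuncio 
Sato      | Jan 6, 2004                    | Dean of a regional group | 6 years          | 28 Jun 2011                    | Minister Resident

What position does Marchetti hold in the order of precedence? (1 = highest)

By class of mission: Fontaine, Okonkwo, Marchetti and Amari (Apostolic Nuncio); then Dimitriou and Kowalski (High Commissioner); then Sato (Minister Resident).
Among Fontaine, Okonkwo, Marchetti and Amari, by years accredited (higher first): Fontaine, Okonkwo and Marchetti (28 years) before Amari (24 years).
Among Fontaine, Okonkwo and Marchetti, by date of arrival in the capital (earlier first): Fontaine (Mar 23, 2002) before Okonkwo and Marchetti (Jun 13, 2005).
Among Okonkwo and Marchetti, by date of presenting credentials (later first) (reversed rule for this group): Okonkwo (18 May 2015) before Marchetti (3 Aug 2012).
Dimitriou and Kowalski both have years accredited 8 years, so the next rule applies.
Dimitriou and Kowalski both have date of arrival in the capital Aug 22, 2004, so the next rule applies.
Among Dimitriou and Kowalski, by date of presenting credentials (earlier first): Dimitriou (5 Oct 2010) before Kowalski (22 Aug 2015).
Order: Fontaine, Okonkwo, Marchetti, Amari, Dimitriou, Kowalski, Sato. So position 3.

3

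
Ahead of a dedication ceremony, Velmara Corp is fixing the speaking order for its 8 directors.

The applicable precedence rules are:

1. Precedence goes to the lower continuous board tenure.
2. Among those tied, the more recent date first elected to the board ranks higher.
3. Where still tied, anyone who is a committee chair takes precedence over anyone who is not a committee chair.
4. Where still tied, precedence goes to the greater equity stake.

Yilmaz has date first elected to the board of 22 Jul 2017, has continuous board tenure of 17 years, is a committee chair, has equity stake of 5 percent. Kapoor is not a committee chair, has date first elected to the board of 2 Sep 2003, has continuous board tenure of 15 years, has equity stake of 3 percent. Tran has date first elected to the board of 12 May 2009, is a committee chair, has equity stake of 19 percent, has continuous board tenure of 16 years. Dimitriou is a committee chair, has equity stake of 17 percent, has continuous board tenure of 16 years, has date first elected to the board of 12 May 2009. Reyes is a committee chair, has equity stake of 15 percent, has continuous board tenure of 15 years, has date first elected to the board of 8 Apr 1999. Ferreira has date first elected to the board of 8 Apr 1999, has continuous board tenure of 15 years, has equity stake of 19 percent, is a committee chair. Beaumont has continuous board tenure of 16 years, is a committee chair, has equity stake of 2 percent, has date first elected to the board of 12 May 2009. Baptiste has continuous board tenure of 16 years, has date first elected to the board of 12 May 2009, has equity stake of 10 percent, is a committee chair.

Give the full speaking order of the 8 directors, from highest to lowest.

By continuous board tenure (lower first): Kapoor, Ferreira and Reyes (each 15 years); then Tran, Dimitriou, Baptiste and Beaumont (each 16 years); then Yilmaz (17 years).
Among Kapoor, Ferreira and Reyes, by date first elected to the board (later first): Kapoor (2 Sep 2003) before Ferreira and Reyes (8 Apr 1999).
Ferreira and Reyes are each a committee chair, so the next rule applies.
Among Ferreira and Reyes, by equity stake (higher first): Ferreira (19 percent) before Reyes (15 percent).
Tran, Dimitriou, Baptiste and Beaumont all have date first elected to the board 12 May 2009, so the next rule applies.
Tran, Dimitriou, Baptiste and Beaumont are each a committee chair, so the next rule applies.
Among Tran, Dimitriou, Baptiste and Beaumont, by equity stake (higher first): Tran (19 percent) before Dimitriou (17 percent) before Baptiste (10 percent) before Beaumont (2 percent).
Full order: Kapoor, Ferreira, Reyes, Tran, Dimitriou, Baptiste, Beaumont, Yilmaz.

Kapoor, Ferreira, Reyes, Tran, Dimitriou, Baptiste, Beaumont, Yilmaz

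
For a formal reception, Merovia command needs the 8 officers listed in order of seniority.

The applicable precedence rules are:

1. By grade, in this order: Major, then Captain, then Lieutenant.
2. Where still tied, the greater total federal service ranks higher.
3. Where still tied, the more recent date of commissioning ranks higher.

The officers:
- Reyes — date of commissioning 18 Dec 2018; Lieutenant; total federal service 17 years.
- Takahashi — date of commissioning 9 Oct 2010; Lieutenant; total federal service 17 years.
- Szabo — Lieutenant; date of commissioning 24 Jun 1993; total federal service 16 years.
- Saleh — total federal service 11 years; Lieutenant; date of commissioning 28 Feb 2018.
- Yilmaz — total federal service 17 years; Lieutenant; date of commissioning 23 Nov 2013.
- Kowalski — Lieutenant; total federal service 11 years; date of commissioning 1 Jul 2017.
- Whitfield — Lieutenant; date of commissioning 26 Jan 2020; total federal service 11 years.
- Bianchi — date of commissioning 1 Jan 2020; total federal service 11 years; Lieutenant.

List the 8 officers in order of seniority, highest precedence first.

By grade: Reyes, Yilmaz, Takahashi, Szabo, Whitfield, Bianchi, Saleh and Kowalski (Lieutenant).
Among Reyes, Yilmaz, Takahashi, Szabo, Whitfield, Bianchi, Saleh and Kowalski, by total federal service (higher first): Reyes, Yilmaz and Takahashi (17 years) before Szabo (16 years) before Whitfield, Bianchi, Saleh and Kowalski (11 years).
Among Reyes, Yilmaz and Takahashi, by date of commissioning (later first): Reyes (18 Dec 2018) before Yilmaz (23 Nov 2013) before Takahashi (9 Oct 2010).
Among Whitfield, Bianchi, Saleh and Kowalski, by date of commissioning (later first): Whitfield (26 Jan 2020) before Bianchi (1 Jan 2020) before Saleh (28 Feb 2018) before Kowalski (1 Jul 2017).
Full order: Reyes, Yilmaz, Takahashi, Szabo, Whitfield, Bianchi, Saleh, Kowalski.

Reyes, Yilmaz, Takahashi, Szabo, Whitfield, Bianchi, Saleh, Kowalski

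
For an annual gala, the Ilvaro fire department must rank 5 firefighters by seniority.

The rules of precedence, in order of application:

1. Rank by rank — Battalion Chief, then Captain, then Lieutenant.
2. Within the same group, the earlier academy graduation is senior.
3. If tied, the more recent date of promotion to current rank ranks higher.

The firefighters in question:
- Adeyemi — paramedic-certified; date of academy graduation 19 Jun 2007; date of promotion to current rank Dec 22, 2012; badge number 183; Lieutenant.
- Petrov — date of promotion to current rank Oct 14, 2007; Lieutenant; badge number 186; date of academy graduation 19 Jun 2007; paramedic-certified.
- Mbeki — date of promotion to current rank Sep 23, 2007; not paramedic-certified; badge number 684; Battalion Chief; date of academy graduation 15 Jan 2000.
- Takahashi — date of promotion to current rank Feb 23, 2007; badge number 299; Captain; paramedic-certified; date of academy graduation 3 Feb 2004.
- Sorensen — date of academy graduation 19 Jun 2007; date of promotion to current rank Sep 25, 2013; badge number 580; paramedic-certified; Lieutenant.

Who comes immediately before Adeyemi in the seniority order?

By rank: Mbeki (Battalion Chief); then Takahashi (Captain); then Sorensen, Adeyemi and Petrov (Lieutenant).
Sorensen, Adeyemi and Petrov all have date of academy graduation 19 Jun 2007, so the next rule applies.
Among Sorensen, Adeyemi and Petrov, by date of promotion to current rank (later first): Sorensen (Sep 25, 2013) before Adeyemi (Dec 22, 2012) before Petrov (Oct 14, 2007).
Order: Mbeki, Takahashi, Sorensen, Adeyemi, Petrov.

Sorensen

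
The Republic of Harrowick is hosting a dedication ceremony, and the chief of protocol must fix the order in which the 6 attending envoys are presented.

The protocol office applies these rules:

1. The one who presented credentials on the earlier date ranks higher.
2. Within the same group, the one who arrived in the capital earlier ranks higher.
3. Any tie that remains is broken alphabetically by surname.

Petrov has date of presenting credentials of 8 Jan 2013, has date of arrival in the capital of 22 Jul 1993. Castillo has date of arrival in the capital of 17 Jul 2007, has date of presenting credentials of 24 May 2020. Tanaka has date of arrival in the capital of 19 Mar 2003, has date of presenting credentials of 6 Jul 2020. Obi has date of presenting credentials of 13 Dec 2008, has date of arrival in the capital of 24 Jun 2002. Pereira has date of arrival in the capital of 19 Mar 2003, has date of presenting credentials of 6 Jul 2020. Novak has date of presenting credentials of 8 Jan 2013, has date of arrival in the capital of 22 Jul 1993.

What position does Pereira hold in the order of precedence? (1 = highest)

By date of presenting credentials (earlier first): Obi (13 Dec 2008); then Novak and Petrov (both 8 Jan 2013); then Castillo (24 May 2020); then Pereira and Tanaka (both 6 Jul 2020).
Novak and Petrov both have date of arrival in the capital 22 Jul 1993, so the next rule applies.
Among Novak and Petrov, alphabetically by surname: Novak before Petrov.
Pereira and Tanaka both have date of arrival in the capital 19 Mar 2003, so the next rule applies.
Among Pereira and Tanaka, alphabetically by surname: Pereira before Tanaka.
Order: Obi, Novak, Petrov, Castillo, Pereira, Tanaka. So position 5.

5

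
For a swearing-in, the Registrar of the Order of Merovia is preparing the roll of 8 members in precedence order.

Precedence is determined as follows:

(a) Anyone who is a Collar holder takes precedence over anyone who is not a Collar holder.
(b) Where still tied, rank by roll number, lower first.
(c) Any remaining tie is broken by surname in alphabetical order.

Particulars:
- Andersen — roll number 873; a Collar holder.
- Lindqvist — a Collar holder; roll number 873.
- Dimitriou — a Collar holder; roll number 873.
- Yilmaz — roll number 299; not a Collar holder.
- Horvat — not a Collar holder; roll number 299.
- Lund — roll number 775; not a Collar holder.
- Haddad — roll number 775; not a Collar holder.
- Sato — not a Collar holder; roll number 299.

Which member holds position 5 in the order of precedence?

By the first rule: Andersen, Dimitriou and Lindqvist (each a Collar holder); then Horvat, Sato, Yilmaz, Haddad and Lund (each not a Collar holder).
Andersen, Dimitriou and Lindqvist all have roll number 873, so the next rule applies.
Among Andersen, Dimitriou and Lindqvist, alphabetically by surname: Andersen before Dimitriou before Lindqvist.
Among Horvat, Sato, Yilmaz, Haddad and Lund, by roll number (lower first): Horvat, Sato and Yilmaz (299) before Haddad and Lund (775).
Among Horvat, Sato and Yilmaz, alphabetically by surname: Horvat before Sato before Yilmaz.
Among Haddad and Lund, alphabetically by surname: Haddad before Lund.
Order: Andersen, Dimitriou, Lindqvist, Horvat, Sato, Yilmaz, Haddad, Lund.

Sato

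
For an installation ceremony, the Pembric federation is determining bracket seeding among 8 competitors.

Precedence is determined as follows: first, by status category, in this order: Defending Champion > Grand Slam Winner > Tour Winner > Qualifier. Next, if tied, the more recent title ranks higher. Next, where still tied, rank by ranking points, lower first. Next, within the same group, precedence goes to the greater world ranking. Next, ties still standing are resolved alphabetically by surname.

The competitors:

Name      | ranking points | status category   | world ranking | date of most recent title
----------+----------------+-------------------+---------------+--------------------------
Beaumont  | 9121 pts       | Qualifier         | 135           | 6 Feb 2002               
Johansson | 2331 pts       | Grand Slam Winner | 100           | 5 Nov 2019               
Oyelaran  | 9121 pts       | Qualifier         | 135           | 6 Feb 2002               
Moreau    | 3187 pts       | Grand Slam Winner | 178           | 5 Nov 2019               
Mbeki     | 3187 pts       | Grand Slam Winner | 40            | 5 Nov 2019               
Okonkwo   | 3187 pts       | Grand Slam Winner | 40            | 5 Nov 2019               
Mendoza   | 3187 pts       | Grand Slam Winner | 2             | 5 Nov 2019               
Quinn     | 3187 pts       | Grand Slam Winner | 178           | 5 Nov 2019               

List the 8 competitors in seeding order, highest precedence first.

By status category: Johansson, Moreau, Quinn, Mbeki, Okonkwo and Mendoza (Grand Slam Winner); then Beaumont and Oyelaran (Qualifier).
Johansson, Moreau, Quinn, Mbeki, Okonkwo and Mendoza all have date of most recent title 5 Nov 2019, so the next rule applies.
Among Johansson, Moreau, Quinn, Mbeki, Okonkwo and Mendoza, by ranking points (lower first): Johansson (2331 pts) before Moreau, Quinn, Mbeki, Okonkwo and Mendoza (3187 pts).
Among Moreau, Quinn, Mbeki, Okonkwo and Mendoza, by world ranking (higher first): Moreau and Quinn (178) before Mbeki and Okonkwo (40) before Mendoza (2).
Among Moreau and Quinn, alphabetically by surname: Moreau before Quinn.
Among Mbeki and Okonkwo, alphabetically by surname: Mbeki before Okonkwo.
Beaumont and Oyelaran both have date of most recent title 6 Feb 2002, so the next rule applies.
Beaumont and Oyelaran both have ranking points 9121 pts, so the next rule applies.
Beaumont and Oyelaran both have world ranking 135, so the next rule applies.
Among Beaumont and Oyelaran, alphabetically by surname: Beaumont before Oyelaran.
Full order: Johansson, Moreau, Quinn, Mbeki, Okonkwo, Mendoza, Beaumont, Oyelaran.

Johansson, Moreau, Quinn, Mbeki, Okonkwo, Mendoza, Beaumont, Oyelaran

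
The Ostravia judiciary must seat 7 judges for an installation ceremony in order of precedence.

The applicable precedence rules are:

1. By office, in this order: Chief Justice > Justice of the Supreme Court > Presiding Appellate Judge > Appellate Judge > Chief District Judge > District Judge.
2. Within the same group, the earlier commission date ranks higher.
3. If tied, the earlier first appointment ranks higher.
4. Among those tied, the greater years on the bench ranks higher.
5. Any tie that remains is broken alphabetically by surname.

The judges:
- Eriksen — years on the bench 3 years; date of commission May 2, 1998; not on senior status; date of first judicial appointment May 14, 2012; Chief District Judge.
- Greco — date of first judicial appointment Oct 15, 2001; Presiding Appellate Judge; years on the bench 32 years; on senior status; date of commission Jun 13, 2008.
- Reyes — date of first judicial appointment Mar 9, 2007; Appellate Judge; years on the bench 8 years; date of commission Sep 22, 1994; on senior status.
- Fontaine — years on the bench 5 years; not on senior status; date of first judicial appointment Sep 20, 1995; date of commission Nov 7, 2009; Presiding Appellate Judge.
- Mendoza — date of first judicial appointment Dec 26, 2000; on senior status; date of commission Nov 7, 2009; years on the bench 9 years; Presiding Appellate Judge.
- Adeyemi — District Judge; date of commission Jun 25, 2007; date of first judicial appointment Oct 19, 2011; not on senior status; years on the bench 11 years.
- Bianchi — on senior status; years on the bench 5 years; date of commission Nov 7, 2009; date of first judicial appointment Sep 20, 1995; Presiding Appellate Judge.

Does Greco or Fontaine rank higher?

By office: Greco, Bianchi, Fontaine and Mendoza (Presiding Appellate Judge); then Reyes (Appellate Judge); then Eriksen (Chief District Judge); then Adeyemi (District Judge).
Among Greco, Bianchi, Fontaine and Mendoza, by date of commission (earlier first): Greco (Jun 13, 2008) before Bianchi, Fontaine and Mendoza (Nov 7, 2009).
Among Bianchi, Fontaine and Mendoza, by date of first judicial appointment (earlier first): Bianchi and Fontaine (Sep 20, 1995) before Mendoza (Dec 26, 2000).
Bianchi and Fontaine both have years on the bench 5 years, so the next rule applies.
Among Bianchi and Fontaine, alphabetically by surname: Bianchi before Fontaine.
So Greco takes precedence.

Greco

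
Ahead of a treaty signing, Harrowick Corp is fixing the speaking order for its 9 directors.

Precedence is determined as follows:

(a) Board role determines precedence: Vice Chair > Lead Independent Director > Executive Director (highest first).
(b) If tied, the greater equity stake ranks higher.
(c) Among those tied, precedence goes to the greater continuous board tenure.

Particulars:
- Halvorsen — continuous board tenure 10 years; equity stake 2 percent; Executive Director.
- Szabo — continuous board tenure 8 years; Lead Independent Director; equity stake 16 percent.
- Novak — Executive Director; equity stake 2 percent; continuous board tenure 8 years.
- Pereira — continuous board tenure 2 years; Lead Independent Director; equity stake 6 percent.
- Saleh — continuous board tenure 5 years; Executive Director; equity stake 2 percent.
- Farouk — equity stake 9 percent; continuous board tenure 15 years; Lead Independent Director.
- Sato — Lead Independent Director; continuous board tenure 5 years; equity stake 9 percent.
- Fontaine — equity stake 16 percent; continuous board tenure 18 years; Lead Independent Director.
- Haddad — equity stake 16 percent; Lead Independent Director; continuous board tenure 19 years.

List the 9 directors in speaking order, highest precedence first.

Haddad, Fontaine, Szabo, Farouk, Sato, Pereira, Halvorsen, Novak, Saleh

By board role: Haddad, Fontaine, Szabo, Farouk, Sato and Pereira (Lead Independent Director); then Halvorsen, Novak and Saleh (Executive Director).
Among Haddad, Fontaine, Szabo, Farouk, Sato and Pereira, by equity stake (higher first): Haddad, Fontaine and Szabo (16 percent) before Farouk and Sato (9 percent) before Pereira (6 percent).
Among Haddad, Fontaine and Szabo, by continuous board tenure (higher first): Haddad (19 years) before Fontaine (18 years) before Szabo (8 years).
Among Farouk and Sato, by continuous board tenure (higher first): Farouk (15 years) before Sato (5 years).
Halvorsen, Novak and Saleh all have equity stake 2 percent, so the next rule applies.
Among Halvorsen, Novak and Saleh, by continuous board tenure (higher first): Halvorsen (10 years) before Novak (8 years) before Saleh (5 years).
Full order: Haddad, Fontaine, Szabo, Farouk, Sato, Pereira, Halvorsen, Novak, Saleh.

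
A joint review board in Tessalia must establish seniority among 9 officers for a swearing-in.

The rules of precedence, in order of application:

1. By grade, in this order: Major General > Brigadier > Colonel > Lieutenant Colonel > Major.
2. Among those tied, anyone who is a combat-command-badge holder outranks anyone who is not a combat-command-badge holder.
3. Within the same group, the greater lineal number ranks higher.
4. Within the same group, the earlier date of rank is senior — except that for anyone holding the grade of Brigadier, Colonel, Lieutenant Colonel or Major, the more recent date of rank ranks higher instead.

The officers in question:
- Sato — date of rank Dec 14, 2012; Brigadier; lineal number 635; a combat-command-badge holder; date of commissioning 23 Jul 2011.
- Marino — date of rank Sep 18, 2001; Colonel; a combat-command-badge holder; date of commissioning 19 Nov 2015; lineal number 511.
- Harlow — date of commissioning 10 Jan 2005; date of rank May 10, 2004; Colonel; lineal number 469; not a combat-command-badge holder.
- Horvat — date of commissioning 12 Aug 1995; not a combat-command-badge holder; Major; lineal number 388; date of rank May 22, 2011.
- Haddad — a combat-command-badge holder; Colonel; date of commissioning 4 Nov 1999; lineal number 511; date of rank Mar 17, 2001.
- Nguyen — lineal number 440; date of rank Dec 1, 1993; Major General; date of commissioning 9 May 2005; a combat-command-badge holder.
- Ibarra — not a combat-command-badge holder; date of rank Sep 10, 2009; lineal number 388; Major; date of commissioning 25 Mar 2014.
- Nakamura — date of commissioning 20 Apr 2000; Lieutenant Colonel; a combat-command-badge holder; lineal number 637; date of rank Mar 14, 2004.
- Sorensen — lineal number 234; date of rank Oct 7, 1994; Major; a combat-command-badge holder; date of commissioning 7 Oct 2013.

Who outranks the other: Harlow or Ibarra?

Harlow

By grade: Nguyen (Major General); then Sato (Brigadier); then Marino, Haddad and Harlow (Colonel); then Nakamura (Lieutenant Colonel); then Sorensen, Horvat and Ibarra (Major).
Among Marino, Haddad and Harlow, a combat-command-badge holder before not a combat-command-badge holder: Marino and Haddad (a combat-command-badge holder) before Harlow (not a combat-command-badge holder).
Marino and Haddad both have lineal number 511, so the next rule applies.
Among Marino and Haddad, by date of rank (later first) (reversed rule for this group): Marino (Sep 18, 2001) before Haddad (Mar 17, 2001).
Among Sorensen, Horvat and Ibarra, a combat-command-badge holder before not a combat-command-badge holder: Sorensen (a combat-command-badge holder) before Horvat and Ibarra (not a combat-command-badge holder).
Horvat and Ibarra both have lineal number 388, so the next rule applies.
Among Horvat and Ibarra, by date of rank (later first) (reversed rule for this group): Horvat (May 22, 2011) before Ibarra (Sep 10, 2009).
So Harlow takes precedence.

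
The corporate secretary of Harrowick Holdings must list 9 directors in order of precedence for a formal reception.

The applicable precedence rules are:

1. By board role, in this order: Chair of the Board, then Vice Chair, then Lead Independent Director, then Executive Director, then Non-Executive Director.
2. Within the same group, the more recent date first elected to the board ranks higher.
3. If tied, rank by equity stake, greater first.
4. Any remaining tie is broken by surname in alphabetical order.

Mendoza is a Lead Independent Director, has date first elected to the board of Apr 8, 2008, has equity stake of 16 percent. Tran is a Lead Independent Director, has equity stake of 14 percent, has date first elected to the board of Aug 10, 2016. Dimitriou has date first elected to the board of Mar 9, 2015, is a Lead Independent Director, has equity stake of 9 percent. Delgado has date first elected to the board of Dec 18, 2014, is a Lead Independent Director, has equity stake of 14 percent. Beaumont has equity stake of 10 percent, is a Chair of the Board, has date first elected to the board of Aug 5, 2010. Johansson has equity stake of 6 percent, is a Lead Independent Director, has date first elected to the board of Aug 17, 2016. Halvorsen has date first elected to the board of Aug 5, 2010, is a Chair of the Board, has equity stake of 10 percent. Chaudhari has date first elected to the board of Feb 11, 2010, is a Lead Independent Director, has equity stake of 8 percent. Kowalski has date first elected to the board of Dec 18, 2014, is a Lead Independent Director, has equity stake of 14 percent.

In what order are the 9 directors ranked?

By board role: Beaumont and Halvorsen (Chair of the Board); then Johansson, Tran, Dimitriou, Delgado, Kowalski, Chaudhari and Mendoza (Lead Independent Director).
Beaumont and Halvorsen both have date first elected to the board Aug 5, 2010, so the next rule applies.
Beaumont and Halvorsen both have equity stake 10 percent, so the next rule applies.
Among Beaumont and Halvorsen, alphabetically by surname: Beaumont before Halvorsen.
Among Johansson, Tran, Dimitriou, Delgado, Kowalski, Chaudhari and Mendoza, by date first elected to the board (later first): Johansson (Aug 17, 2016) before Tran (Aug 10, 2016) before Dimitriou (Mar 9, 2015) before Delgado and Kowalski (Dec 18, 2014) before Chaudhari (Feb 11, 2010) before Mendoza (Apr 8, 2008).
Delgado and Kowalski both have equity stake 14 percent, so the next rule applies.
Among Delgado and Kowalski, alphabetically by surname: Delgado before Kowalski.
Full order: Beaumont, Halvorsen, Johansson, Tran, Dimitriou, Delgado, Kowalski, Chaudhari, Mendoza.

Beaumont, Halvorsen, Johansson, Tran, Dimitriou, Delgado, Kowalski, Chaudhari, Mendoza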